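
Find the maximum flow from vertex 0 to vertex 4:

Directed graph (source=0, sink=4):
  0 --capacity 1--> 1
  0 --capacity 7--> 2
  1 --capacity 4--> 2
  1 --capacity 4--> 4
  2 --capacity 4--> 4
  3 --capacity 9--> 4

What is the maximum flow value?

Computing max flow:
  Flow on (0->1): 1/1
  Flow on (0->2): 4/7
  Flow on (1->4): 1/4
  Flow on (2->4): 4/4
Maximum flow = 5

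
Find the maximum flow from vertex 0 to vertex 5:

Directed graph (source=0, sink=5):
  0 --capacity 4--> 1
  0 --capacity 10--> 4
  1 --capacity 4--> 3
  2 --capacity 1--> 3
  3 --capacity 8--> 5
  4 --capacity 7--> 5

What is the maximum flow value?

Computing max flow:
  Flow on (0->1): 4/4
  Flow on (0->4): 7/10
  Flow on (1->3): 4/4
  Flow on (3->5): 4/8
  Flow on (4->5): 7/7
Maximum flow = 11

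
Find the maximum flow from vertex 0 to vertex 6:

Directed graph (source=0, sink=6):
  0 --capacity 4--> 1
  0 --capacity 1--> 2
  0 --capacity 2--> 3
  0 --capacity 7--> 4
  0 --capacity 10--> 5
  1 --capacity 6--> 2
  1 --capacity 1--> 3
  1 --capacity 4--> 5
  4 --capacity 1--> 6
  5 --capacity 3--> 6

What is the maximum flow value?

Computing max flow:
  Flow on (0->4): 1/7
  Flow on (0->5): 3/10
  Flow on (4->6): 1/1
  Flow on (5->6): 3/3
Maximum flow = 4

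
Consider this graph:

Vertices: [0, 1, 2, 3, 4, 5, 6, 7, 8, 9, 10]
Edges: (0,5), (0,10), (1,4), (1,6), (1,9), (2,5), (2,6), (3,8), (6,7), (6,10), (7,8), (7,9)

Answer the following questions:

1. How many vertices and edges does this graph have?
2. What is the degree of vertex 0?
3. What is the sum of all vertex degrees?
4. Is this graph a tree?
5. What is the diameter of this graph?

Count: 11 vertices, 12 edges.
Vertex 0 has neighbors [5, 10], degree = 2.
Handshaking lemma: 2 * 12 = 24.
A tree on 11 vertices has 10 edges. This graph has 12 edges (2 extra). Not a tree.
Diameter (longest shortest path) = 5.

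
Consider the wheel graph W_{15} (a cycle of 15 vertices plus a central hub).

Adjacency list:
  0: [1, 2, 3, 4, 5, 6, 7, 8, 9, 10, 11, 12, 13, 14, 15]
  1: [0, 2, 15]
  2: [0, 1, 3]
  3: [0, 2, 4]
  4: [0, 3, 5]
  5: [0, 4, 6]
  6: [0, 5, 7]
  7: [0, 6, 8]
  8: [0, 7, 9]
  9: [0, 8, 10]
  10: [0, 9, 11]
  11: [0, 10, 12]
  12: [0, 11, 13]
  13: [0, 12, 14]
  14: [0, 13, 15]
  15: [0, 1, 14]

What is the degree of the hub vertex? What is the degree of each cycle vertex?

The hub connects to all 15 cycle vertices, so deg(hub) = 15.
Each cycle vertex connects to 2 neighbors on the cycle plus the hub, so deg(cycle vertex) = 3.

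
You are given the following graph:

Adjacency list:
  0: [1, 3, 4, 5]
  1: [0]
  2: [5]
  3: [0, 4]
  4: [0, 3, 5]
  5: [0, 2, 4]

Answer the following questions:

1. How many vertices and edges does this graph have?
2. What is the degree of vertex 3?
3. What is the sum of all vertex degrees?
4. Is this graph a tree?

Count: 6 vertices, 7 edges.
Vertex 3 has neighbors [0, 4], degree = 2.
Handshaking lemma: 2 * 7 = 14.
A tree on 6 vertices has 5 edges. This graph has 7 edges (2 extra). Not a tree.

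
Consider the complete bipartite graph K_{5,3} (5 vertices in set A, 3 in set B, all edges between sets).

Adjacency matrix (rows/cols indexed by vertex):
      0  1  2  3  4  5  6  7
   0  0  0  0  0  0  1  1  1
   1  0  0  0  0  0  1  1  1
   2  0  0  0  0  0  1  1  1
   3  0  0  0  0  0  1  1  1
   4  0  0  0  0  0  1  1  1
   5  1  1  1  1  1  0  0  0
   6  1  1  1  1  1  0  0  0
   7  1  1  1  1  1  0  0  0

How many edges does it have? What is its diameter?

K_{5,3} has 5 * 3 = 15 edges.
Any vertex reaches any opposite-side vertex in 1 step; same-side vertices reach in 2 steps via any opposite-side vertex.
Diameter = 2.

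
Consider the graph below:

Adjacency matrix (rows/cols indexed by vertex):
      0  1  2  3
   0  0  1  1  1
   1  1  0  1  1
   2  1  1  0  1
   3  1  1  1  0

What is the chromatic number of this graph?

The graph has a maximum clique of size 4 (lower bound on chromatic number).
A valid 4-coloring: {0: 0, 1: 1, 2: 2, 3: 3}.
Chromatic number = 4.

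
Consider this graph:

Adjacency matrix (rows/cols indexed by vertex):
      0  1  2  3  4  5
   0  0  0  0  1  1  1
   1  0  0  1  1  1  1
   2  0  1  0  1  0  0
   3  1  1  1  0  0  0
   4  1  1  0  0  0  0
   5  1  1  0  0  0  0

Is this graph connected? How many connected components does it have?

Checking connectivity: the graph has 1 connected component(s).
All vertices are reachable from each other. The graph IS connected.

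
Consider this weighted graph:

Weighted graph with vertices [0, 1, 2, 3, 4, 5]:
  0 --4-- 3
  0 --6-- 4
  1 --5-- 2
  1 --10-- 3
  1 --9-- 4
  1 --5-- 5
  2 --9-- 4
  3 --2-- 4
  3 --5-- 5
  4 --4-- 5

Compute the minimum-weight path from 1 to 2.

Using Dijkstra's algorithm from vertex 1:
Shortest path: 1 -> 2
Total weight: 5 = 5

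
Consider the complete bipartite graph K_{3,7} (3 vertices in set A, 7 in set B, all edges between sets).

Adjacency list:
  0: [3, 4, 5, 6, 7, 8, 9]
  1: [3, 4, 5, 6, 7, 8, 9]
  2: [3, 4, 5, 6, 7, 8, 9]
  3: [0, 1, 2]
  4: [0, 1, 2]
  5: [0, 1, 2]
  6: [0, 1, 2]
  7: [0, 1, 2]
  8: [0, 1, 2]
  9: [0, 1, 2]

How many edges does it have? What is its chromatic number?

K_{3,7} has 3 * 7 = 21 edges.
Bipartite graphs have chromatic number 2 (color each partition differently).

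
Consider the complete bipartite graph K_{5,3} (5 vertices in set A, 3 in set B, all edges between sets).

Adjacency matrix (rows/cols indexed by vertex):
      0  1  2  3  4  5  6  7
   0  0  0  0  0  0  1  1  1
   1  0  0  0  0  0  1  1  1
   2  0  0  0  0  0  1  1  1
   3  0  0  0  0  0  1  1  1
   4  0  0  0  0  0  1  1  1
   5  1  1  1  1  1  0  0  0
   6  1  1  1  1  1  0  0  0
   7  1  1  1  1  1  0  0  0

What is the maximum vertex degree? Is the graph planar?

Set-A vertices have degree 3; set-B vertices have degree 5. Maximum degree = max(5,3) = 5.
K_{5,3} contains K_{3,3} as a subgraph (since both sides have >= 3 vertices); by Kuratowski's theorem it is not planar.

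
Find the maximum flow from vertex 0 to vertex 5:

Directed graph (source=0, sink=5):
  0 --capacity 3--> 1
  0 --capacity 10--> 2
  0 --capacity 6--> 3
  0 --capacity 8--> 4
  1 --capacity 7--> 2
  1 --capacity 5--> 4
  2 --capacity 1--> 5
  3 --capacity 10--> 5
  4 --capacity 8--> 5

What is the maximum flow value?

Computing max flow:
  Flow on (0->1): 3/3
  Flow on (0->2): 1/10
  Flow on (0->3): 6/6
  Flow on (0->4): 5/8
  Flow on (1->4): 3/5
  Flow on (2->5): 1/1
  Flow on (3->5): 6/10
  Flow on (4->5): 8/8
Maximum flow = 15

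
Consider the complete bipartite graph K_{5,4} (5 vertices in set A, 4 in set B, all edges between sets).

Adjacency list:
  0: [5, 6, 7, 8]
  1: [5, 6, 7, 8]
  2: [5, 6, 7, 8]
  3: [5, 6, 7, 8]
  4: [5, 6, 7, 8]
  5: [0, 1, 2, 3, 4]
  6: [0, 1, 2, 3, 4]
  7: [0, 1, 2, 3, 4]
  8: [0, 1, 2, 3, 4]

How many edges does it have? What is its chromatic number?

K_{5,4} has 5 * 4 = 20 edges.
Bipartite graphs have chromatic number 2 (color each partition differently).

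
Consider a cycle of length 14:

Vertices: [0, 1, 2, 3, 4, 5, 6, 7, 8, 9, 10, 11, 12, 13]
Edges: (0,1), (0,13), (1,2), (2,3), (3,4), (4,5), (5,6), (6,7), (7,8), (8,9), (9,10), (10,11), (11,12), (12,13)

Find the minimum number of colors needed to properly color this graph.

This is an even cycle (C_14). Even cycles are bipartite.
Chromatic number = 2.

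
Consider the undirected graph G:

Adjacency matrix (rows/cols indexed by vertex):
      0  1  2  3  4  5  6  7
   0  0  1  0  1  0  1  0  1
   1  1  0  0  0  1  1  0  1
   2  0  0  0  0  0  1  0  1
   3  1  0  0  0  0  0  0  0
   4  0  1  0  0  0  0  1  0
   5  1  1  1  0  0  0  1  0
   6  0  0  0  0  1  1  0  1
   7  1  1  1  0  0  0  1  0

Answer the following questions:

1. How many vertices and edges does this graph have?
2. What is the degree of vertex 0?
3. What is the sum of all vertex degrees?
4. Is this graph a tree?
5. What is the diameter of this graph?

Count: 8 vertices, 12 edges.
Vertex 0 has neighbors [1, 3, 5, 7], degree = 4.
Handshaking lemma: 2 * 12 = 24.
A tree on 8 vertices has 7 edges. This graph has 12 edges (5 extra). Not a tree.
Diameter (longest shortest path) = 3.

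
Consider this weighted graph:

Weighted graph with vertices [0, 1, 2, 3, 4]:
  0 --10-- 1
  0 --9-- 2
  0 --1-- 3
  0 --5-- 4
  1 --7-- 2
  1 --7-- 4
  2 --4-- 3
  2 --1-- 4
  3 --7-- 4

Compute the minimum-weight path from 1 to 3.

Using Dijkstra's algorithm from vertex 1:
Shortest path: 1 -> 0 -> 3
Total weight: 10 + 1 = 11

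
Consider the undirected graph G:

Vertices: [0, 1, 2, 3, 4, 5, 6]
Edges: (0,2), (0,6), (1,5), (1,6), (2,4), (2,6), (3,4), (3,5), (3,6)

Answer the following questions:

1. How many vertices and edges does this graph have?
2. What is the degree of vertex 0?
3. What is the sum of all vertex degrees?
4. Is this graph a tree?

Count: 7 vertices, 9 edges.
Vertex 0 has neighbors [2, 6], degree = 2.
Handshaking lemma: 2 * 9 = 18.
A tree on 7 vertices has 6 edges. This graph has 9 edges (3 extra). Not a tree.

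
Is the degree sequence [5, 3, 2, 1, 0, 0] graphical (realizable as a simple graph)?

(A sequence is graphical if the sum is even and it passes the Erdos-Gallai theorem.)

Sum of degrees = 11. Sum is odd, so the sequence is NOT graphical.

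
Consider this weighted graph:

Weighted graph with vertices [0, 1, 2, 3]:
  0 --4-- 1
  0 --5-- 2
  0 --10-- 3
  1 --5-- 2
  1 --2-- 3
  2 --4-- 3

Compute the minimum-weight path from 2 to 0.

Using Dijkstra's algorithm from vertex 2:
Shortest path: 2 -> 0
Total weight: 5 = 5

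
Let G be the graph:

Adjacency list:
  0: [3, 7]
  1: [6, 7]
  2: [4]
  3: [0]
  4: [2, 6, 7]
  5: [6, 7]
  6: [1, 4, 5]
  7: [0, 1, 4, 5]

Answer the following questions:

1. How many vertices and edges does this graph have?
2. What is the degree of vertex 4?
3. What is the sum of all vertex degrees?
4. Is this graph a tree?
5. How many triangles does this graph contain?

Count: 8 vertices, 9 edges.
Vertex 4 has neighbors [2, 6, 7], degree = 3.
Handshaking lemma: 2 * 9 = 18.
A tree on 8 vertices has 7 edges. This graph has 9 edges (2 extra). Not a tree.
Number of triangles = 0.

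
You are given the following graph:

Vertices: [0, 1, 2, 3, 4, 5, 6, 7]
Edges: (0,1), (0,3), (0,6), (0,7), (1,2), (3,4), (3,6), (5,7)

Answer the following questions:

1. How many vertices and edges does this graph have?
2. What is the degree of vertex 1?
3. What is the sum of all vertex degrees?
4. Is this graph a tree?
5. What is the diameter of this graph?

Count: 8 vertices, 8 edges.
Vertex 1 has neighbors [0, 2], degree = 2.
Handshaking lemma: 2 * 8 = 16.
A tree on 8 vertices has 7 edges. This graph has 8 edges (1 extra). Not a tree.
Diameter (longest shortest path) = 4.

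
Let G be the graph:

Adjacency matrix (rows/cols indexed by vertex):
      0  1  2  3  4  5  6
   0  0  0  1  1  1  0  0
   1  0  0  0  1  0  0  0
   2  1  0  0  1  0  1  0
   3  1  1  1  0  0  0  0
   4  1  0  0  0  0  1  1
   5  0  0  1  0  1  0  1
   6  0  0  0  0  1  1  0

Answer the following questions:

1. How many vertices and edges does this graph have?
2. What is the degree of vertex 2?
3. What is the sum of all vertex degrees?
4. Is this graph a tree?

Count: 7 vertices, 9 edges.
Vertex 2 has neighbors [0, 3, 5], degree = 3.
Handshaking lemma: 2 * 9 = 18.
A tree on 7 vertices has 6 edges. This graph has 9 edges (3 extra). Not a tree.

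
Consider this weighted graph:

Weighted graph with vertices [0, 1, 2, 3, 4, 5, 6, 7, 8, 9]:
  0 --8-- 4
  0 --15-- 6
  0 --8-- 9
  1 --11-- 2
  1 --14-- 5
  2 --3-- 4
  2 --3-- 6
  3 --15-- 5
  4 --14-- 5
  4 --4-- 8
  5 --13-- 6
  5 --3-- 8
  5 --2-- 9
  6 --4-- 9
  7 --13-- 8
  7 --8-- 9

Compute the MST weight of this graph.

Applying Kruskal's algorithm (sort edges by weight, add if no cycle):
  Add (5,9) w=2
  Add (2,6) w=3
  Add (2,4) w=3
  Add (5,8) w=3
  Add (4,8) w=4
  Skip (6,9) w=4 (creates cycle)
  Add (0,9) w=8
  Skip (0,4) w=8 (creates cycle)
  Add (7,9) w=8
  Add (1,2) w=11
  Skip (5,6) w=13 (creates cycle)
  Skip (7,8) w=13 (creates cycle)
  Skip (1,5) w=14 (creates cycle)
  Skip (4,5) w=14 (creates cycle)
  Skip (0,6) w=15 (creates cycle)
  Add (3,5) w=15
MST weight = 57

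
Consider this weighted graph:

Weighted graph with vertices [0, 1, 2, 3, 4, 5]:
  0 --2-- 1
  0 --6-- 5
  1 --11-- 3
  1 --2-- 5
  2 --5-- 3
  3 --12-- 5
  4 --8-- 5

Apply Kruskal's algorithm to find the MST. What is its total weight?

Applying Kruskal's algorithm (sort edges by weight, add if no cycle):
  Add (0,1) w=2
  Add (1,5) w=2
  Add (2,3) w=5
  Skip (0,5) w=6 (creates cycle)
  Add (4,5) w=8
  Add (1,3) w=11
  Skip (3,5) w=12 (creates cycle)
MST weight = 28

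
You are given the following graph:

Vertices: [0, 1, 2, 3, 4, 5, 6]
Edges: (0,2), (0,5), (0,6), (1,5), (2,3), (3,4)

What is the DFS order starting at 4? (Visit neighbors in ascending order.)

DFS from vertex 4 (neighbors processed in ascending order):
Visit order: 4, 3, 2, 0, 5, 1, 6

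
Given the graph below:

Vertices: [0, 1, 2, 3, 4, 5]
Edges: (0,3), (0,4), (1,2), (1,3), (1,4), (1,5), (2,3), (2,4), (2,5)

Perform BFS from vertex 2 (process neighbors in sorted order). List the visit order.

BFS from vertex 2 (neighbors processed in ascending order):
Visit order: 2, 1, 3, 4, 5, 0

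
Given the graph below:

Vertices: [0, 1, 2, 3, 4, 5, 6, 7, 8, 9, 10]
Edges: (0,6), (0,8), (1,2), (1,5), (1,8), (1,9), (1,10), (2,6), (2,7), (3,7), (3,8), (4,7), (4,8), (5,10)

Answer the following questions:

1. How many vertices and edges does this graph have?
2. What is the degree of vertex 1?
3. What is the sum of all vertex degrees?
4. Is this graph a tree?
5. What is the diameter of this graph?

Count: 11 vertices, 14 edges.
Vertex 1 has neighbors [2, 5, 8, 9, 10], degree = 5.
Handshaking lemma: 2 * 14 = 28.
A tree on 11 vertices has 10 edges. This graph has 14 edges (4 extra). Not a tree.
Diameter (longest shortest path) = 3.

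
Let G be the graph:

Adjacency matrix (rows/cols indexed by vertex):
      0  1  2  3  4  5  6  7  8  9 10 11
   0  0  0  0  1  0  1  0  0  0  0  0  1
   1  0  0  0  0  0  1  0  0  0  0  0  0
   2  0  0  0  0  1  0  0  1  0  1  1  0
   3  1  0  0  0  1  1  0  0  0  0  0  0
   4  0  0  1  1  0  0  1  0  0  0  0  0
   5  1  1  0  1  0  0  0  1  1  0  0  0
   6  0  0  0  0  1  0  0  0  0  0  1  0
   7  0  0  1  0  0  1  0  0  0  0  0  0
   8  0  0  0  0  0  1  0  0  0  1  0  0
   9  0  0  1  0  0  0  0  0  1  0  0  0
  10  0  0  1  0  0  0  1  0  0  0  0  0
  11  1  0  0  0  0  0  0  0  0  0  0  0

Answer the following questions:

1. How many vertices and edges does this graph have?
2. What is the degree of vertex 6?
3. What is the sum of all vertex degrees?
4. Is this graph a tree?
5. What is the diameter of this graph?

Count: 12 vertices, 15 edges.
Vertex 6 has neighbors [4, 10], degree = 2.
Handshaking lemma: 2 * 15 = 30.
A tree on 12 vertices has 11 edges. This graph has 15 edges (4 extra). Not a tree.
Diameter (longest shortest path) = 5.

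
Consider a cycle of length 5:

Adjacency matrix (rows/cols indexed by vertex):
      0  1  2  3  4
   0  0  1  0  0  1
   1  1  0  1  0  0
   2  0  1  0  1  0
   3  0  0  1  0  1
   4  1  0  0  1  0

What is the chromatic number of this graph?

This is an odd cycle (C_5). Odd cycles are not bipartite (any 2-coloring forces two adjacent vertices to match), and 3 colors suffice.
Chromatic number = 3.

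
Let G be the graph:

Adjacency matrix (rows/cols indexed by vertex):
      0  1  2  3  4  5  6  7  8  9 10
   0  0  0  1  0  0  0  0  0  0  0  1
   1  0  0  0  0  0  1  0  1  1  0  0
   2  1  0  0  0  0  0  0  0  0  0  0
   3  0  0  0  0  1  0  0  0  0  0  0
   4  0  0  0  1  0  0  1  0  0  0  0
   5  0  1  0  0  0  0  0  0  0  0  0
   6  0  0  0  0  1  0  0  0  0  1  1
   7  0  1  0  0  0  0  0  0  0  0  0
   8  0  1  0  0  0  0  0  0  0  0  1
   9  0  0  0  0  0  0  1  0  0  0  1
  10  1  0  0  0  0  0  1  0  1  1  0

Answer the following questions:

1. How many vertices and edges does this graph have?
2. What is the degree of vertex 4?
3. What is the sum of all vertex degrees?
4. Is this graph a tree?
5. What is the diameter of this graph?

Count: 11 vertices, 11 edges.
Vertex 4 has neighbors [3, 6], degree = 2.
Handshaking lemma: 2 * 11 = 22.
A tree on 11 vertices has 10 edges. This graph has 11 edges (1 extra). Not a tree.
Diameter (longest shortest path) = 6.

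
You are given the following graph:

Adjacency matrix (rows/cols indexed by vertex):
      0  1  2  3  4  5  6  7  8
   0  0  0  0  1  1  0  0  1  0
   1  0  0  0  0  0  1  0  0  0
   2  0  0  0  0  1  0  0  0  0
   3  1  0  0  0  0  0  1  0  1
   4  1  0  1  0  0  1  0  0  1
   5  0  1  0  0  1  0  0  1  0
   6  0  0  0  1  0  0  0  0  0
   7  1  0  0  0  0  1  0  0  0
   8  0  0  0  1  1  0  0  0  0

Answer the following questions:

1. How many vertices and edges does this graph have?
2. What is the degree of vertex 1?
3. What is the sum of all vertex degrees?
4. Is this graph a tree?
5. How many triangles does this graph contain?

Count: 9 vertices, 10 edges.
Vertex 1 has neighbors [5], degree = 1.
Handshaking lemma: 2 * 10 = 20.
A tree on 9 vertices has 8 edges. This graph has 10 edges (2 extra). Not a tree.
Number of triangles = 0.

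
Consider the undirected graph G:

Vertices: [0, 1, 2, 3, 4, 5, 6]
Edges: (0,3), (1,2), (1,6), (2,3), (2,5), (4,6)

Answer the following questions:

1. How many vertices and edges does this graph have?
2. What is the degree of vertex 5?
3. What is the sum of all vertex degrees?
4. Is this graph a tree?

Count: 7 vertices, 6 edges.
Vertex 5 has neighbors [2], degree = 1.
Handshaking lemma: 2 * 6 = 12.
A graph is a tree iff it is connected and has exactly n-1 edges. This graph is connected (all 7 vertices in one component) and has 7-1 = 6 edges. It is a tree.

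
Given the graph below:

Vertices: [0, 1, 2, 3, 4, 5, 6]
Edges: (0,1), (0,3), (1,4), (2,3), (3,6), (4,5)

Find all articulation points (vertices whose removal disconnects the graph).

An articulation point is a vertex whose removal disconnects the graph.
Articulation points: [0, 1, 3, 4]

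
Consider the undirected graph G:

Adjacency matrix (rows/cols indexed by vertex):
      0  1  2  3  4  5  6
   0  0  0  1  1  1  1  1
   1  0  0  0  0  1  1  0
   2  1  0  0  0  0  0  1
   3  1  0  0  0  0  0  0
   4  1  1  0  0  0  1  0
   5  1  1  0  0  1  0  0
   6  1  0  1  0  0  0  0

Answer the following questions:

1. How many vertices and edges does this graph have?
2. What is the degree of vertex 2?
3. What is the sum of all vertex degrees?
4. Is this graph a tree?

Count: 7 vertices, 9 edges.
Vertex 2 has neighbors [0, 6], degree = 2.
Handshaking lemma: 2 * 9 = 18.
A tree on 7 vertices has 6 edges. This graph has 9 edges (3 extra). Not a tree.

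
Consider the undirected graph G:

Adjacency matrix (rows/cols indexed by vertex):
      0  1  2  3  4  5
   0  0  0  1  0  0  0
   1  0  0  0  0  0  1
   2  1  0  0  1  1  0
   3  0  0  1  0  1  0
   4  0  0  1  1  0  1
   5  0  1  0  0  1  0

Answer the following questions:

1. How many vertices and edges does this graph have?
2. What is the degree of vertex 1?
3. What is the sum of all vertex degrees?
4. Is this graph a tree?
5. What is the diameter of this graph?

Count: 6 vertices, 6 edges.
Vertex 1 has neighbors [5], degree = 1.
Handshaking lemma: 2 * 6 = 12.
A tree on 6 vertices has 5 edges. This graph has 6 edges (1 extra). Not a tree.
Diameter (longest shortest path) = 4.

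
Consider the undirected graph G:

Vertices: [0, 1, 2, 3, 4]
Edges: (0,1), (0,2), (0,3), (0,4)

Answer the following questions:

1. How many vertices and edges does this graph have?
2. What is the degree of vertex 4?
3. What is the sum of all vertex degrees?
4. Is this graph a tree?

Count: 5 vertices, 4 edges.
Vertex 4 has neighbors [0], degree = 1.
Handshaking lemma: 2 * 4 = 8.
A graph is a tree iff it is connected and has exactly n-1 edges. This graph is connected (all 5 vertices in one component) and has 5-1 = 4 edges. It is a tree.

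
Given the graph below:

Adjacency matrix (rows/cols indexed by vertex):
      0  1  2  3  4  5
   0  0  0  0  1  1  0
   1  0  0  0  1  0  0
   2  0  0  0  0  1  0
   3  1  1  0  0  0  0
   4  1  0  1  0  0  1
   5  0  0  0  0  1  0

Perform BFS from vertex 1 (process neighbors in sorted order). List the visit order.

BFS from vertex 1 (neighbors processed in ascending order):
Visit order: 1, 3, 0, 4, 2, 5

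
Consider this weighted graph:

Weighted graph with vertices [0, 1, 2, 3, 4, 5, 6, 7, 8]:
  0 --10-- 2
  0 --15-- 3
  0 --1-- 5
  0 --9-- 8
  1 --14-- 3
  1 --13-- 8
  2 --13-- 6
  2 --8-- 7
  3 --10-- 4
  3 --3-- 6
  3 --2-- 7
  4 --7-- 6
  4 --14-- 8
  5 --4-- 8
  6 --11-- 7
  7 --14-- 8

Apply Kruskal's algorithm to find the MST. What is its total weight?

Applying Kruskal's algorithm (sort edges by weight, add if no cycle):
  Add (0,5) w=1
  Add (3,7) w=2
  Add (3,6) w=3
  Add (5,8) w=4
  Add (4,6) w=7
  Add (2,7) w=8
  Skip (0,8) w=9 (creates cycle)
  Add (0,2) w=10
  Skip (3,4) w=10 (creates cycle)
  Skip (6,7) w=11 (creates cycle)
  Add (1,8) w=13
  Skip (2,6) w=13 (creates cycle)
  Skip (1,3) w=14 (creates cycle)
  Skip (4,8) w=14 (creates cycle)
  Skip (7,8) w=14 (creates cycle)
  Skip (0,3) w=15 (creates cycle)
MST weight = 48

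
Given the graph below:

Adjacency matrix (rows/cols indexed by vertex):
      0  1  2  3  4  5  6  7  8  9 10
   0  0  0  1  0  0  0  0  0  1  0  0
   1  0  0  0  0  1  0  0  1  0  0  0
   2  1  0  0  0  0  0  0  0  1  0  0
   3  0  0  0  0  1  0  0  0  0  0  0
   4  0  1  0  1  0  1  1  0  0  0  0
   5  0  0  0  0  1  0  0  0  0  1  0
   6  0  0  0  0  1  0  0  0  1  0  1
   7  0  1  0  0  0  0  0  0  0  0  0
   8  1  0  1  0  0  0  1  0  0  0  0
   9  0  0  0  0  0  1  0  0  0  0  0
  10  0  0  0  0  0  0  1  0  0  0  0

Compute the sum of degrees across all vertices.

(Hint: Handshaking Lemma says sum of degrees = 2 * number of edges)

Count edges: 11 edges.
By Handshaking Lemma: sum of degrees = 2 * 11 = 22.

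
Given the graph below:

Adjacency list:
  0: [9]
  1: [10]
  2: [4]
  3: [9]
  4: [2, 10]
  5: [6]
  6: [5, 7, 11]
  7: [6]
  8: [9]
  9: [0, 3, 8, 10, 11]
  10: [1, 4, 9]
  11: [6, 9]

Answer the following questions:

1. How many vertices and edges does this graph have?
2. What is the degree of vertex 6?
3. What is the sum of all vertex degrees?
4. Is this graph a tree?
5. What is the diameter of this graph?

Count: 12 vertices, 11 edges.
Vertex 6 has neighbors [5, 7, 11], degree = 3.
Handshaking lemma: 2 * 11 = 22.
A graph is a tree iff it is connected and has exactly n-1 edges. This graph is connected (all 12 vertices in one component) and has 12-1 = 11 edges. It is a tree.
Diameter (longest shortest path) = 6.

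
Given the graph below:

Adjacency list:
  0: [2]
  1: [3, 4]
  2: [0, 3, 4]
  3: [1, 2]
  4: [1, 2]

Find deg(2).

Vertex 2 has neighbors [0, 3, 4], so deg(2) = 3.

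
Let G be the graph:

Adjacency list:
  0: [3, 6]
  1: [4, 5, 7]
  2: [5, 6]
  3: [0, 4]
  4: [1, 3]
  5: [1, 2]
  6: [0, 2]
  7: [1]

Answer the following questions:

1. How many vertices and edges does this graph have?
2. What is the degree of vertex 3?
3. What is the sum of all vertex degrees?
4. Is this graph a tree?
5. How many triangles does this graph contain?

Count: 8 vertices, 8 edges.
Vertex 3 has neighbors [0, 4], degree = 2.
Handshaking lemma: 2 * 8 = 16.
A tree on 8 vertices has 7 edges. This graph has 8 edges (1 extra). Not a tree.
Number of triangles = 0.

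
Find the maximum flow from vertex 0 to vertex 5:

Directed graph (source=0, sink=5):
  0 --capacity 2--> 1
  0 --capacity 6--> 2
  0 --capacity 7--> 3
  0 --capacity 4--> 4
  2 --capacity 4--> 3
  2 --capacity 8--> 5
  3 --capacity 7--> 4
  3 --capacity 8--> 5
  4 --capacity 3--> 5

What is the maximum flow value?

Computing max flow:
  Flow on (0->2): 6/6
  Flow on (0->3): 7/7
  Flow on (0->4): 3/4
  Flow on (2->5): 6/8
  Flow on (3->5): 7/8
  Flow on (4->5): 3/3
Maximum flow = 16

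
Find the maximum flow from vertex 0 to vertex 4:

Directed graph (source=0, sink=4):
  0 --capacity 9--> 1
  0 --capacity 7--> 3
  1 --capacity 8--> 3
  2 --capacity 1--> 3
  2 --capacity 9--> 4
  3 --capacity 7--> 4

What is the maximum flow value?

Computing max flow:
  Flow on (0->1): 7/9
  Flow on (1->3): 7/8
  Flow on (3->4): 7/7
Maximum flow = 7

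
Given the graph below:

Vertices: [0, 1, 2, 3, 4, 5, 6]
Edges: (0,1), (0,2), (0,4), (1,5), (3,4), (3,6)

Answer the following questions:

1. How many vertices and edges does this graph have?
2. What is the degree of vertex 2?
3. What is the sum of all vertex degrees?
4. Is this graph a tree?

Count: 7 vertices, 6 edges.
Vertex 2 has neighbors [0], degree = 1.
Handshaking lemma: 2 * 6 = 12.
A graph is a tree iff it is connected and has exactly n-1 edges. This graph is connected (all 7 vertices in one component) and has 7-1 = 6 edges. It is a tree.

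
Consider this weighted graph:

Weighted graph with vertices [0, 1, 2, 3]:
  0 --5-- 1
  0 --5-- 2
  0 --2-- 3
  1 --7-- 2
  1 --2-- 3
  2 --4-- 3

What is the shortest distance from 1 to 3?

Using Dijkstra's algorithm from vertex 1:
Shortest path: 1 -> 3
Total weight: 2 = 2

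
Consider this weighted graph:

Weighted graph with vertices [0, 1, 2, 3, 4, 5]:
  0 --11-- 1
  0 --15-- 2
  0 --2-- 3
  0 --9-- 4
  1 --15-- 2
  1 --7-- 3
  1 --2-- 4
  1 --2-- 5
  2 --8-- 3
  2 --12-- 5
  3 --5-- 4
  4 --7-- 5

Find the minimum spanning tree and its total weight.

Applying Kruskal's algorithm (sort edges by weight, add if no cycle):
  Add (0,3) w=2
  Add (1,5) w=2
  Add (1,4) w=2
  Add (3,4) w=5
  Skip (1,3) w=7 (creates cycle)
  Skip (4,5) w=7 (creates cycle)
  Add (2,3) w=8
  Skip (0,4) w=9 (creates cycle)
  Skip (0,1) w=11 (creates cycle)
  Skip (2,5) w=12 (creates cycle)
  Skip (0,2) w=15 (creates cycle)
  Skip (1,2) w=15 (creates cycle)
MST weight = 19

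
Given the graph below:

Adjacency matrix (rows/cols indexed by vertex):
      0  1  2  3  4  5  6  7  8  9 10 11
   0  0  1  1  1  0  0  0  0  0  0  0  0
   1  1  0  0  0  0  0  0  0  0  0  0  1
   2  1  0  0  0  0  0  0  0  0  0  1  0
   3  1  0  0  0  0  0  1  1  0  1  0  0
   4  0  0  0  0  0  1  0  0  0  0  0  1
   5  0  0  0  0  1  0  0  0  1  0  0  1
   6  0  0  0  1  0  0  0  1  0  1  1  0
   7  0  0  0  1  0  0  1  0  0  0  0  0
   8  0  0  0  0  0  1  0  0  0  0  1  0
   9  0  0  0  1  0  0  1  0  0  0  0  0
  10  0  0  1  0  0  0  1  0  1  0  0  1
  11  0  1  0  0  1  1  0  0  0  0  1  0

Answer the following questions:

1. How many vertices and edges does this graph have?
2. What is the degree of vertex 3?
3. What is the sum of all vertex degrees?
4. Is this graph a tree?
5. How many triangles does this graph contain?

Count: 12 vertices, 17 edges.
Vertex 3 has neighbors [0, 6, 7, 9], degree = 4.
Handshaking lemma: 2 * 17 = 34.
A tree on 12 vertices has 11 edges. This graph has 17 edges (6 extra). Not a tree.
Number of triangles = 3.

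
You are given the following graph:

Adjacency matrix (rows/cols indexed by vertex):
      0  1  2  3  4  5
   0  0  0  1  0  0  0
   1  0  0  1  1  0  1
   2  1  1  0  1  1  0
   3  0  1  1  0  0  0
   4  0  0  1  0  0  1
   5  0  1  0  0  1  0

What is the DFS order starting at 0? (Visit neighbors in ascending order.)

DFS from vertex 0 (neighbors processed in ascending order):
Visit order: 0, 2, 1, 3, 5, 4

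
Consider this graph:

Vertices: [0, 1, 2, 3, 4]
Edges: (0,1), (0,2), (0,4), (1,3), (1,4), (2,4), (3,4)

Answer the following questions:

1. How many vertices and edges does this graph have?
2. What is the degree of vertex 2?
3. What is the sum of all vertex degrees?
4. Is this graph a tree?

Count: 5 vertices, 7 edges.
Vertex 2 has neighbors [0, 4], degree = 2.
Handshaking lemma: 2 * 7 = 14.
A tree on 5 vertices has 4 edges. This graph has 7 edges (3 extra). Not a tree.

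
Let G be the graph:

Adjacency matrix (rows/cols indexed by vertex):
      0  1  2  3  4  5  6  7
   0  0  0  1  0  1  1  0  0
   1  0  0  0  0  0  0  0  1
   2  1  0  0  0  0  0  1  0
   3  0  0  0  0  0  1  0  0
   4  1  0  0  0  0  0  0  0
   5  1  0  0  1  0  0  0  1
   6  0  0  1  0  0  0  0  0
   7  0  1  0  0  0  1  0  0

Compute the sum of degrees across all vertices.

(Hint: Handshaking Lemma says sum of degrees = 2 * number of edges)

Count edges: 7 edges.
By Handshaking Lemma: sum of degrees = 2 * 7 = 14.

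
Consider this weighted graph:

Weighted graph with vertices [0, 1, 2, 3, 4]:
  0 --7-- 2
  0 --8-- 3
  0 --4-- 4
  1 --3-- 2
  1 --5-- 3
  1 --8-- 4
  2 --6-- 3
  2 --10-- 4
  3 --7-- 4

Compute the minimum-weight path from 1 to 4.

Using Dijkstra's algorithm from vertex 1:
Shortest path: 1 -> 4
Total weight: 8 = 8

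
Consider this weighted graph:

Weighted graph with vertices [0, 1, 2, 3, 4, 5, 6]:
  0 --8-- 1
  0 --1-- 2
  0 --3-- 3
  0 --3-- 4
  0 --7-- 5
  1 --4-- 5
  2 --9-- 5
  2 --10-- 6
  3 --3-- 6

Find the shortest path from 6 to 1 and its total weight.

Using Dijkstra's algorithm from vertex 6:
Shortest path: 6 -> 3 -> 0 -> 1
Total weight: 3 + 3 + 8 = 14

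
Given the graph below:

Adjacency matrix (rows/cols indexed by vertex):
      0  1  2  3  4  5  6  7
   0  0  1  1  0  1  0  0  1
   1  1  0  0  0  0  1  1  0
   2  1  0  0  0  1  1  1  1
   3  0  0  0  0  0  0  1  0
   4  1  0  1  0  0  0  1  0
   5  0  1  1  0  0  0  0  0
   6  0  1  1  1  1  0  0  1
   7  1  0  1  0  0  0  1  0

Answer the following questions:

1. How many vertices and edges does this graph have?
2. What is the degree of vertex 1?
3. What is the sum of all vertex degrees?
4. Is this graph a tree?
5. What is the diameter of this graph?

Count: 8 vertices, 13 edges.
Vertex 1 has neighbors [0, 5, 6], degree = 3.
Handshaking lemma: 2 * 13 = 26.
A tree on 8 vertices has 7 edges. This graph has 13 edges (6 extra). Not a tree.
Diameter (longest shortest path) = 3.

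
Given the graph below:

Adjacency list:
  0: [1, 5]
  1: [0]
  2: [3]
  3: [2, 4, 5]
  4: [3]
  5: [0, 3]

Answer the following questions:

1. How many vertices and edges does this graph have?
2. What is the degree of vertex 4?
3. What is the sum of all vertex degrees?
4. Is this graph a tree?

Count: 6 vertices, 5 edges.
Vertex 4 has neighbors [3], degree = 1.
Handshaking lemma: 2 * 5 = 10.
A graph is a tree iff it is connected and has exactly n-1 edges. This graph is connected (all 6 vertices in one component) and has 6-1 = 5 edges. It is a tree.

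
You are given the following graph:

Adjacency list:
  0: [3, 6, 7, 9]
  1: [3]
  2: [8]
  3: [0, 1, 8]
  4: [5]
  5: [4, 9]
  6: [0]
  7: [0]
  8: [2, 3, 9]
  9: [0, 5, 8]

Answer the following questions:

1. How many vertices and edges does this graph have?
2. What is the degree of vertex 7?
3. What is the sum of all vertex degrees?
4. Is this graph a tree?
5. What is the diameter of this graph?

Count: 10 vertices, 10 edges.
Vertex 7 has neighbors [0], degree = 1.
Handshaking lemma: 2 * 10 = 20.
A tree on 10 vertices has 9 edges. This graph has 10 edges (1 extra). Not a tree.
Diameter (longest shortest path) = 5.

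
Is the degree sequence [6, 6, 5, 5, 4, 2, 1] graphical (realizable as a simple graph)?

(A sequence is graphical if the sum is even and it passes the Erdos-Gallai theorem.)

Sum of degrees = 29. Sum is odd, so the sequence is NOT graphical.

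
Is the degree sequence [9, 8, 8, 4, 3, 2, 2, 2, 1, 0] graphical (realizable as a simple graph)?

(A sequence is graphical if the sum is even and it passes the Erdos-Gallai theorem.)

Sum of degrees = 39. Sum is odd, so the sequence is NOT graphical.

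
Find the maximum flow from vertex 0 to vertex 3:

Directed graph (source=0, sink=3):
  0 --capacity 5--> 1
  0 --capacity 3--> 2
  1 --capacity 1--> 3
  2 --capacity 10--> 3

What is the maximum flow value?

Computing max flow:
  Flow on (0->1): 1/5
  Flow on (0->2): 3/3
  Flow on (1->3): 1/1
  Flow on (2->3): 3/10
Maximum flow = 4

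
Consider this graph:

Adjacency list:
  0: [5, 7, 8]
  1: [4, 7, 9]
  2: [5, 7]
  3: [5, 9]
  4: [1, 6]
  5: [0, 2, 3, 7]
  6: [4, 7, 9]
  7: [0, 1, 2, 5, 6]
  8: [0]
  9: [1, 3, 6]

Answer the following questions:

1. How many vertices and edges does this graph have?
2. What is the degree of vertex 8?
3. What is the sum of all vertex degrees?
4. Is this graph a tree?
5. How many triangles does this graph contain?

Count: 10 vertices, 14 edges.
Vertex 8 has neighbors [0], degree = 1.
Handshaking lemma: 2 * 14 = 28.
A tree on 10 vertices has 9 edges. This graph has 14 edges (5 extra). Not a tree.
Number of triangles = 2.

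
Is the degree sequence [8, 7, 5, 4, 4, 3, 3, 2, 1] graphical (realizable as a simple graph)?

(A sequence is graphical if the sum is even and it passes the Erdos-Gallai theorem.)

Sum of degrees = 37. Sum is odd, so the sequence is NOT graphical.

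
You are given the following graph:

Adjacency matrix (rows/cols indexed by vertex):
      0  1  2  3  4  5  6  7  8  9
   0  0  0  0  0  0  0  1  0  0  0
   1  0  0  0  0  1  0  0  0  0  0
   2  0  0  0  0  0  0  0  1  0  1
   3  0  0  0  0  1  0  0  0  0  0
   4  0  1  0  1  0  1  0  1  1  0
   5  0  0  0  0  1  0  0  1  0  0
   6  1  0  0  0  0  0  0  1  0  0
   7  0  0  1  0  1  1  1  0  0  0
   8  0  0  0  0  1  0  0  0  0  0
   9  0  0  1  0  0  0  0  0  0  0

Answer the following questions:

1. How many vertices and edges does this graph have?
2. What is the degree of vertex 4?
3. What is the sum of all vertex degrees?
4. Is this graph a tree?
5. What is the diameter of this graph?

Count: 10 vertices, 10 edges.
Vertex 4 has neighbors [1, 3, 5, 7, 8], degree = 5.
Handshaking lemma: 2 * 10 = 20.
A tree on 10 vertices has 9 edges. This graph has 10 edges (1 extra). Not a tree.
Diameter (longest shortest path) = 4.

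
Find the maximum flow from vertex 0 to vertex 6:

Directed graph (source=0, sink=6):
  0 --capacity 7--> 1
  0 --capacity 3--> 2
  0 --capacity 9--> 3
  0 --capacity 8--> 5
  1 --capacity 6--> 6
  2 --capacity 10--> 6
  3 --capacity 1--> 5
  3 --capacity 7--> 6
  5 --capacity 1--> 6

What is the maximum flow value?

Computing max flow:
  Flow on (0->1): 6/7
  Flow on (0->2): 3/3
  Flow on (0->3): 8/9
  Flow on (1->6): 6/6
  Flow on (2->6): 3/10
  Flow on (3->5): 1/1
  Flow on (3->6): 7/7
  Flow on (5->6): 1/1
Maximum flow = 17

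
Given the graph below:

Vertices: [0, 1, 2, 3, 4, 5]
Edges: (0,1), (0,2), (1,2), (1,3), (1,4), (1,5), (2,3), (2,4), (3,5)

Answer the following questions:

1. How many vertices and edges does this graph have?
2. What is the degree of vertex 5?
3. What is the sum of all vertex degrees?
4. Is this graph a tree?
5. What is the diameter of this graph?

Count: 6 vertices, 9 edges.
Vertex 5 has neighbors [1, 3], degree = 2.
Handshaking lemma: 2 * 9 = 18.
A tree on 6 vertices has 5 edges. This graph has 9 edges (4 extra). Not a tree.
Diameter (longest shortest path) = 2.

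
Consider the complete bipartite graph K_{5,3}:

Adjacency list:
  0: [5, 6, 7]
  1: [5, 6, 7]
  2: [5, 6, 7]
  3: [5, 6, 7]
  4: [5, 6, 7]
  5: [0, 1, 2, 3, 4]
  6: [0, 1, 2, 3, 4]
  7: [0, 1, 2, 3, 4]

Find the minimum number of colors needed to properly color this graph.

K_{5,3} is bipartite: vertices split into two independent sets of size 5 and 3.
Color one set 0, the other 1. No adjacent vertices share a color.
Chromatic number = 2.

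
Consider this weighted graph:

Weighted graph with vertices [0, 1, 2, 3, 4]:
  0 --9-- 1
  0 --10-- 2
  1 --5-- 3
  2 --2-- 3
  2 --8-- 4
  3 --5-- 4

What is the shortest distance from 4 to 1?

Using Dijkstra's algorithm from vertex 4:
Shortest path: 4 -> 3 -> 1
Total weight: 5 + 5 = 10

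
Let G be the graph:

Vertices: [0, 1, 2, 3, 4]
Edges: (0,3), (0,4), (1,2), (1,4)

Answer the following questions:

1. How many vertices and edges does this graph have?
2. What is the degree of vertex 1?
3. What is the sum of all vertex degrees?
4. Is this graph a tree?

Count: 5 vertices, 4 edges.
Vertex 1 has neighbors [2, 4], degree = 2.
Handshaking lemma: 2 * 4 = 8.
A graph is a tree iff it is connected and has exactly n-1 edges. This graph is connected (all 5 vertices in one component) and has 5-1 = 4 edges. It is a tree.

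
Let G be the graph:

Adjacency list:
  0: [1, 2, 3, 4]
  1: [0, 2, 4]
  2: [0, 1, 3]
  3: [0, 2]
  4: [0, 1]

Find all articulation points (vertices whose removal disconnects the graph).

No articulation points. The graph is biconnected.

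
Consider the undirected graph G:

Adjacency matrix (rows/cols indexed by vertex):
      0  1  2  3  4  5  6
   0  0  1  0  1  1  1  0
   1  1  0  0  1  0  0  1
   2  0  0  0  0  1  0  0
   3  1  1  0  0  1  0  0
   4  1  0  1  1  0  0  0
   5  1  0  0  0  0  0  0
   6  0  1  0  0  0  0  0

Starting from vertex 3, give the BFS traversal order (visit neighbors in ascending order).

BFS from vertex 3 (neighbors processed in ascending order):
Visit order: 3, 0, 1, 4, 5, 6, 2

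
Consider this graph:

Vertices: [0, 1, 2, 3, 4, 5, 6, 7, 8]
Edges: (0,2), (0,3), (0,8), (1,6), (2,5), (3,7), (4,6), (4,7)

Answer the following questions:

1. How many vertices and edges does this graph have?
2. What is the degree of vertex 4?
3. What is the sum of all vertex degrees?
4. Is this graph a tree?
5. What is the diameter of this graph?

Count: 9 vertices, 8 edges.
Vertex 4 has neighbors [6, 7], degree = 2.
Handshaking lemma: 2 * 8 = 16.
A graph is a tree iff it is connected and has exactly n-1 edges. This graph is connected (all 9 vertices in one component) and has 9-1 = 8 edges. It is a tree.
Diameter (longest shortest path) = 7.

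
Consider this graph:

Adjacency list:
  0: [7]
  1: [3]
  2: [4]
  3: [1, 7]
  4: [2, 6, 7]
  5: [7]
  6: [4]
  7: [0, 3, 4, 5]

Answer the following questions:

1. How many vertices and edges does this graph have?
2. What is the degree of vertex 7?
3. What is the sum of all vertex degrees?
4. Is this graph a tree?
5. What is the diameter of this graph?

Count: 8 vertices, 7 edges.
Vertex 7 has neighbors [0, 3, 4, 5], degree = 4.
Handshaking lemma: 2 * 7 = 14.
A graph is a tree iff it is connected and has exactly n-1 edges. This graph is connected (all 8 vertices in one component) and has 8-1 = 7 edges. It is a tree.
Diameter (longest shortest path) = 4.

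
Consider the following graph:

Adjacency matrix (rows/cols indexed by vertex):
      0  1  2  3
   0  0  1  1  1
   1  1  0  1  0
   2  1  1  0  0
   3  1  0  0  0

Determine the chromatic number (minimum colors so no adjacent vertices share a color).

The graph has a maximum clique of size 3 (lower bound on chromatic number).
A valid 3-coloring: {0: 0, 1: 1, 2: 2, 3: 1}.
Chromatic number = 3.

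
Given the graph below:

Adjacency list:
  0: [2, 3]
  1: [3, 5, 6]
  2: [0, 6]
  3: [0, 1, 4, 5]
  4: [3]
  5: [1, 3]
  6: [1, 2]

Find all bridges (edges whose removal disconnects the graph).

A bridge is an edge whose removal increases the number of connected components.
Bridges found: (3,4)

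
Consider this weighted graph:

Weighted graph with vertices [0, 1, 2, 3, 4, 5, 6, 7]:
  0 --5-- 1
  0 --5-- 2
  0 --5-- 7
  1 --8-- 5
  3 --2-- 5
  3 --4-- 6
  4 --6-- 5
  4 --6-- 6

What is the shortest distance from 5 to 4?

Using Dijkstra's algorithm from vertex 5:
Shortest path: 5 -> 4
Total weight: 6 = 6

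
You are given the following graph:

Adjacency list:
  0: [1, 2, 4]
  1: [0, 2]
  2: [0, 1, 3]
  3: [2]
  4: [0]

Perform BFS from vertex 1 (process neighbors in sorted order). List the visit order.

BFS from vertex 1 (neighbors processed in ascending order):
Visit order: 1, 0, 2, 4, 3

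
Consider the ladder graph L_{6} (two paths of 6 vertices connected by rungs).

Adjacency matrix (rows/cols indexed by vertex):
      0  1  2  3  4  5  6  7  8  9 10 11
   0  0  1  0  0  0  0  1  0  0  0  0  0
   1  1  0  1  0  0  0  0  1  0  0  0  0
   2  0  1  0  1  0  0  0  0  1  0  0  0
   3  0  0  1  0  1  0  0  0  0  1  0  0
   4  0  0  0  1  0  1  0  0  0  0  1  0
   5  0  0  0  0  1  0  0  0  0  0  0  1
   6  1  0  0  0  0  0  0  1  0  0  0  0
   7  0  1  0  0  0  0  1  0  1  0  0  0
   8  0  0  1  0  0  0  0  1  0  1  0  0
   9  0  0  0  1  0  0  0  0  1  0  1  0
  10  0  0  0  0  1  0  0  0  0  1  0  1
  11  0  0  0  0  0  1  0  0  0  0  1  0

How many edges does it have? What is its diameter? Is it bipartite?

Ladder graph L_{6}: 6 rungs + 2 * (6-1) path edges = 6 + 10 = 16 edges.
Diameter = 6.
Ladder graphs are bipartite (alternating coloring along each path).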